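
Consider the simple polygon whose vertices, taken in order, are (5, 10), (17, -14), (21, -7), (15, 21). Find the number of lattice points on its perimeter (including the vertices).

16

The number of boundary lattice points is Σ gcd(|Δx|,|Δy|) = gcd(12,24) + gcd(4,7) + gcd(6,28) + gcd(10,11) = 12+1+2+1 = 16.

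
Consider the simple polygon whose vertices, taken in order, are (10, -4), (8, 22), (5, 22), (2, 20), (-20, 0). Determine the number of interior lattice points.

423

The shoelace formula gives twice the area as |(10·22 − 8·(-4)) + (8·22 − 5·22) + (5·20 − 2·22) + (2·0 − (-20)·20) + ((-20)·(-4) − 10·0)| = 854, so the area is 427.
The number of boundary lattice points is Σ gcd(|Δx|,|Δy|) = gcd(2,26) + gcd(3,0) + gcd(3,2) + gcd(22,20) + gcd(30,4) = 2+3+1+2+2 = 10.
Pick's theorem gives I = A − B/2 + 1 = 427 − 10/2 + 1 = 423.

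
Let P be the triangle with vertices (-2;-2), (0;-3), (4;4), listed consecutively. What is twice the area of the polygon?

18

By the shoelace formula, twice the signed area is |((-2)·(-3) − 0·(-2)) + (0·4 − 4·(-3)) + (4·(-2) − (-2)·4)| = 18, so the area is 9.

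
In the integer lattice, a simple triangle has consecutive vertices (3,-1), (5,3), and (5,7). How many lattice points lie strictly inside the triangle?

1

The shoelace formula gives twice the area as |[3·3 − 5·(-1)] + [5·7 − 5·3] + [5·(-1) − 3·7]| = 8, so the area is 4.
Summing gcd(|Δx|,|Δy|) over the edges gives the boundary count: gcd(2,4) + gcd(0,4) + gcd(2,8) = 2+4+2 = 8.
By Pick's theorem A = I + B/2 − 1, so I = 4 − 8/2 + 1 = 1.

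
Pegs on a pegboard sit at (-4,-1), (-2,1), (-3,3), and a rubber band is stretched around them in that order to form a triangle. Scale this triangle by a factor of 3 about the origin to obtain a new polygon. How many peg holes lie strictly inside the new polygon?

Using the shoelace formula, 2A = |((-4)·1 − (-2)·(-1)) + ((-2)·3 − (-3)·1) + ((-3)·(-1) − (-4)·3)| = 6, so the area is 3.
Summing gcd(|Δx|,|Δy|) over the edges gives the boundary count: gcd(2,2) + gcd(1,2) + gcd(1,4) = 2+1+1 = 4.
Scaling by 3 multiplies the area by 3² = 9 (so the new area is 27) and multiplies the boundary lattice-point count by 3, giving 12.
By Pick's theorem, the interior count of the dilated polygon is 27 − 12/2 + 1 = 22.

22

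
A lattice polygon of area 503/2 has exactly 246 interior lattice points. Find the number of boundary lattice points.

Pick's theorem gives A = I + B/2 − 1, so B = 2(A − I + 1) = 2(503/2 − 246 + 1) = 13.

13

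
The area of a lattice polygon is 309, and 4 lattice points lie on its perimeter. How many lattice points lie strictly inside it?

308

From Pick's theorem, I = A − B/2 + 1 = 309 − 4/2 + 1 = 308.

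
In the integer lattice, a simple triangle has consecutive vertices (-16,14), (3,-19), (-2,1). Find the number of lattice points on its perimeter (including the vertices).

Summing gcd(|Δx|,|Δy|) over the edges gives the boundary count: gcd(19,33) + gcd(5,20) + gcd(14,13) = 1+5+1 = 7.

7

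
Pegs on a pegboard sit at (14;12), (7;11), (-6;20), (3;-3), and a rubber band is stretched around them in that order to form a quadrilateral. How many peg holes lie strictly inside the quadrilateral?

155

The shoelace formula gives twice the area as |[14·11 − 7·12] + [7·20 − (-6)·11] + [(-6)·(-3) − 3·20] + [3·12 − 14·(-3)]| = 312, so the area is 156.
The number of boundary lattice points is Σ gcd(|Δx|,|Δy|) = gcd(7,1) + gcd(13,9) + gcd(9,23) + gcd(11,15) = 1+1+1+1 = 4.
By Pick's theorem A = I + B/2 − 1, so I = 156 − 4/2 + 1 = 155.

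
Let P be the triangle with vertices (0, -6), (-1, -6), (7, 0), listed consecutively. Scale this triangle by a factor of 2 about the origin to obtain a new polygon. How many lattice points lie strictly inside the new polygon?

By the shoelace formula, twice the signed area is |(0·(-6) − (-1)·(-6)) + ((-1)·0 − 7·(-6)) + (7·(-6) − 0·0)| = 6, so the area is 3.
The number of boundary lattice points is Σ gcd(|Δx|,|Δy|) = gcd(1,0) + gcd(8,6) + gcd(7,6) = 1+2+1 = 4.
Scaling by 2 multiplies the area by 2² = 4 (so the new area is 12) and multiplies the boundary lattice-point count by 2, giving 8.
By Pick's theorem, the interior count of the dilated polygon is 12 − 8/2 + 1 = 9.

9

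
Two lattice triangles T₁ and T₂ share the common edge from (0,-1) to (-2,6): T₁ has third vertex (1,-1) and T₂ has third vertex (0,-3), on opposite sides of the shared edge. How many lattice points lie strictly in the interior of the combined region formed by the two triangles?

4

The union is the simple quadrilateral with vertices (0,-1), (1,-1), (-2,6), (0,-3) in order.
Using the shoelace formula, 2A = |[0·(-1) − 1·(-1)] + [1·6 − (-2)·(-1)] + [(-2)·(-3) − 0·6] + [0·(-1) − 0·(-3)]| = 11, so the area is 11/2.
Summing gcd(|Δx|,|Δy|) over the edges gives the boundary count: gcd(1,0) + gcd(3,7) + gcd(2,9) + gcd(0,2) = 1+1+1+2 = 5.
By Pick's theorem I = A − B/2 + 1 = 11/2 − 5/2 + 1 = 4.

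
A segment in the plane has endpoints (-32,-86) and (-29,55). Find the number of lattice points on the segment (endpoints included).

The number of lattice points on a segment between lattice points is gcd(|Δx|,|Δy|) + 1 = gcd(3,141) + 1 = 3 + 1 = 4.

4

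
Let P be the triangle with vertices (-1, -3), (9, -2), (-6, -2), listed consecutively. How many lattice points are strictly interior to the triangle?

By the shoelace formula, twice the signed area is |[(-1)·(-2) − 9·(-3)] + [9·(-2) − (-6)·(-2)] + [(-6)·(-3) − (-1)·(-2)]| = 15, so the area is 15/2.
Along each edge there are gcd(|Δx|,|Δy|)+1 lattice points, so counting each shared vertex once the boundary has gcd(10,1) + gcd(15,0) + gcd(5,1) = 1+15+1 = 17.
Pick's theorem gives I = A − B/2 + 1 = 15/2 − 17/2 + 1 = 0.

0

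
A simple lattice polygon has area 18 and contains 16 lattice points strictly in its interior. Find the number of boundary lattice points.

6

Pick's theorem gives A = I + B/2 − 1, so B = 2(A − I + 1) = 2(18 − 16 + 1) = 6.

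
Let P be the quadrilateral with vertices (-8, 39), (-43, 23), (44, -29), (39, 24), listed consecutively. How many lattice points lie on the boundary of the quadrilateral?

4

The number of boundary lattice points is Σ gcd(|Δx|,|Δy|) = gcd(35,16) + gcd(87,52) + gcd(5,53) + gcd(47,15) = 1+1+1+1 = 4.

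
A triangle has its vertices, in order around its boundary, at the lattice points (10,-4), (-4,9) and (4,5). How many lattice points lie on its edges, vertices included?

Along each edge there are gcd(|Δx|,|Δy|)+1 lattice points, so counting each shared vertex once the boundary has gcd(14,13) + gcd(8,4) + gcd(6,9) = 1+4+3 = 8.

8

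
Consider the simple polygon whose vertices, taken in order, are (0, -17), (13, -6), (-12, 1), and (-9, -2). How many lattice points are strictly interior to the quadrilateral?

171

By the shoelace formula, twice the signed area is |[0·(-6) − 13·(-17)] + [13·1 − (-12)·(-6)] + [(-12)·(-2) − (-9)·1] + [(-9)·(-17) − 0·(-2)]| = 348, so the area is 174.
Along each edge there are gcd(|Δx|,|Δy|)+1 lattice points, so counting each shared vertex once the boundary has gcd(13,11) + gcd(25,7) + gcd(3,3) + gcd(9,15) = 1+1+3+3 = 8.
By Pick's theorem A = I + B/2 − 1, so I = 174 − 8/2 + 1 = 171.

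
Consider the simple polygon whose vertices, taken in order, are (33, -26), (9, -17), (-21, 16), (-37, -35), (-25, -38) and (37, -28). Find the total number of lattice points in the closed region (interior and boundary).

1701

By the shoelace formula, twice the signed area is |[33·(-17) − 9·(-26)] + [9·16 − (-21)·(-17)] + [(-21)·(-35) − (-37)·16] + [(-37)·(-38) − (-25)·(-35)] + [(-25)·(-28) − 37·(-38)] + [37·(-26) − 33·(-28)]| = 3386, so the area is 1693.
Summing gcd(|Δx|,|Δy|) over the edges gives the boundary count: gcd(24,9) + gcd(30,33) + gcd(16,51) + gcd(12,3) + gcd(62,10) + gcd(4,2) = 3+3+1+3+2+2 = 14.
Pick's theorem gives I = A − B/2 + 1 = 1693 − 14/2 + 1 = 1687, so the closed region contains I + B = 1687 + 14 = 1701 lattice points.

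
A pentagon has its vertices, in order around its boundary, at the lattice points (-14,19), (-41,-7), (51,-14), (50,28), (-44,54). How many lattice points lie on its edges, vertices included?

The number of boundary lattice points is Σ gcd(|Δx|,|Δy|) = gcd(27,26) + gcd(92,7) + gcd(1,42) + gcd(94,26) + gcd(30,35) = 1+1+1+2+5 = 10.

10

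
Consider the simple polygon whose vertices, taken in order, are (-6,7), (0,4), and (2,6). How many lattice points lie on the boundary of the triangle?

6

The number of boundary lattice points is Σ gcd(|Δx|,|Δy|) = gcd(6,3) + gcd(2,2) + gcd(8,1) = 3+2+1 = 6.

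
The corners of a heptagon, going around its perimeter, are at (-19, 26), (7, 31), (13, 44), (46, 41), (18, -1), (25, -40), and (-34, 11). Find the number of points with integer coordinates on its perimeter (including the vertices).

Along each edge there are gcd(|Δx|,|Δy|)+1 lattice points, so counting each shared vertex once the boundary has gcd(26,5) + gcd(6,13) + gcd(33,3) + gcd(28,42) + gcd(7,39) + gcd(59,51) + gcd(15,15) = 1+1+3+14+1+1+15 = 36.

36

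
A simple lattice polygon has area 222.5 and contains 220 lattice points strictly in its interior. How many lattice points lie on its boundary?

7

Pick's theorem gives A = I + B/2 − 1, so B = 2(A − I + 1) = 2(222.5 − 220 + 1) = 7.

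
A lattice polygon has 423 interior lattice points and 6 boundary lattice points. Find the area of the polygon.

By Pick's theorem, A = I + B/2 − 1 = 423 + 6/2 − 1 = 425.

425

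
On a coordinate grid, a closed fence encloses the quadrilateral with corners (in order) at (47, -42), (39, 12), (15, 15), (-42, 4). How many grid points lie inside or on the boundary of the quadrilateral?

2441

The shoelace formula gives twice the area as |[47·12 − 39·(-42)] + [39·15 − 15·12] + [15·4 − (-42)·15] + [(-42)·(-42) − 47·4]| = 4873, so the area is 4873/2.
Summing gcd(|Δx|,|Δy|) over the edges gives the boundary count: gcd(8,54) + gcd(24,3) + gcd(57,11) + gcd(89,46) = 2+3+1+1 = 7.
Pick's theorem gives I = A − B/2 + 1 = 4873/2 − 7/2 + 1 = 2434, so the closed region contains I + B = 2434 + 7 = 2441 lattice points.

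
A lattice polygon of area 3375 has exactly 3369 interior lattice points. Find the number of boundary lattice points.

14

Pick's theorem gives A = I + B/2 − 1, so B = 2(A − I + 1) = 2(3375 − 3369 + 1) = 14.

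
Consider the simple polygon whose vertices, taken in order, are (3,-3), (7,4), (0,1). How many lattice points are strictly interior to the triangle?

The shoelace formula gives twice the area as |[3·4 − 7·(-3)] + [7·1 − 0·4] + [0·(-3) − 3·1]| = 37, so the area is 37/2.
The number of boundary lattice points is Σ gcd(|Δx|,|Δy|) = gcd(4,7) + gcd(7,3) + gcd(3,4) = 1+1+1 = 3.
By Pick's theorem A = I + B/2 − 1, so I = 37/2 − 3/2 + 1 = 18.

18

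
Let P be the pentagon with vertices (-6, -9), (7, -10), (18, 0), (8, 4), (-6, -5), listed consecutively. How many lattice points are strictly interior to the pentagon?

By the shoelace formula, twice the signed area is |[(-6)·(-10) − 7·(-9)] + [7·0 − 18·(-10)] + [18·4 − 8·0] + [8·(-5) − (-6)·4] + [(-6)·(-9) − (-6)·(-5)]| = 383, so the area is 383/2.
Summing gcd(|Δx|,|Δy|) over the edges gives the boundary count: gcd(13,1) + gcd(11,10) + gcd(10,4) + gcd(14,9) + gcd(0,4) = 1+1+2+1+4 = 9.
By Pick's theorem A = I + B/2 − 1, so I = 383/2 − 9/2 + 1 = 188.

188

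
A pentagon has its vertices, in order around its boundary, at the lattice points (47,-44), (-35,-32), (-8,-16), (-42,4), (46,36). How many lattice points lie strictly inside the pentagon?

Using the shoelace formula, 2A = |[47·(-32) − (-35)·(-44)] + [(-35)·(-16) − (-8)·(-32)] + [(-8)·4 − (-42)·(-16)] + [(-42)·36 − 46·4] + [46·(-44) − 47·36]| = 8856, so the area is 4428.
The number of boundary lattice points is Σ gcd(|Δx|,|Δy|) = gcd(82,12) + gcd(27,16) + gcd(34,20) + gcd(88,32) + gcd(1,80) = 2+1+2+8+1 = 14.
Pick's theorem gives I = A − B/2 + 1 = 4428 − 14/2 + 1 = 4422.

4422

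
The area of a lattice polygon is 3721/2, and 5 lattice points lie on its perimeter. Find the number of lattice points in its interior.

Pick's theorem A = I + B/2 − 1 rearranges to I = A − B/2 + 1 = 3721/2 − 5/2 + 1 = 1859.

1859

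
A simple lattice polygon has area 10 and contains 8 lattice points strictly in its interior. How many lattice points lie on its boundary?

Pick's theorem gives A = I + B/2 − 1, so B = 2(A − I + 1) = 2(10 − 8 + 1) = 6.

6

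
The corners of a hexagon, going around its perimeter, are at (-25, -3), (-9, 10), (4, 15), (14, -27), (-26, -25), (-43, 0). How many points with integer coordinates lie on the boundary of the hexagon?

10

Along each edge there are gcd(|Δx|,|Δy|)+1 lattice points, so counting each shared vertex once the boundary has gcd(16,13) + gcd(13,5) + gcd(10,42) + gcd(40,2) + gcd(17,25) + gcd(18,3) = 1+1+2+2+1+3 = 10.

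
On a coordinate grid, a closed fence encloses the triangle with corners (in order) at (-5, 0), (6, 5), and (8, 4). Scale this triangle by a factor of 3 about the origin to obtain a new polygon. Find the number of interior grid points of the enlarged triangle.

Using the shoelace formula, 2A = |[(-5)·5 − 6·0] + [6·4 − 8·5] + [8·0 − (-5)·4]| = 21, so the area is 10.5.
Along each edge there are gcd(|Δx|,|Δy|)+1 lattice points, so counting each shared vertex once the boundary has gcd(11,5) + gcd(2,1) + gcd(13,4) = 1+1+1 = 3.
Scaling by 3 multiplies the area by 3² = 9 (so the new area is 189/2) and multiplies the boundary lattice-point count by 3, giving 9.
By Pick's theorem, the interior count of the dilated polygon is 189/2 − 9/2 + 1 = 91.

91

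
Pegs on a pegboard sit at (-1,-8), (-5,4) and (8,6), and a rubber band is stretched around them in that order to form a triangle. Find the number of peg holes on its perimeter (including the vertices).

The number of boundary lattice points is Σ gcd(|Δx|,|Δy|) = gcd(4,12) + gcd(13,2) + gcd(9,14) = 4+1+1 = 6.

6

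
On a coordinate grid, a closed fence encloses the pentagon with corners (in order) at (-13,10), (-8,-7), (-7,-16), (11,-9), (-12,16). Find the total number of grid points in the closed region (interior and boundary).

Using the shoelace formula, 2A = |[(-13)·(-7) − (-8)·10] + [(-8)·(-16) − (-7)·(-7)] + [(-7)·(-9) − 11·(-16)] + [11·16 − (-12)·(-9)] + [(-12)·10 − (-13)·16]| = 645, so the area is 322.5.
Along each edge there are gcd(|Δx|,|Δy|)+1 lattice points, so counting each shared vertex once the boundary has gcd(5,17) + gcd(1,9) + gcd(18,7) + gcd(23,25) + gcd(1,6) = 1+1+1+1+1 = 5.
Pick's theorem gives I = A − B/2 + 1 = 322.5 − 5/2 + 1 = 321, so the closed region contains I + B = 321 + 5 = 326 lattice points.

326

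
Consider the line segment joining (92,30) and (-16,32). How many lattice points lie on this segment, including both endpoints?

3

The number of lattice points on a segment between lattice points is gcd(|Δx|,|Δy|) + 1 = gcd(108,2) + 1 = 2 + 1 = 3.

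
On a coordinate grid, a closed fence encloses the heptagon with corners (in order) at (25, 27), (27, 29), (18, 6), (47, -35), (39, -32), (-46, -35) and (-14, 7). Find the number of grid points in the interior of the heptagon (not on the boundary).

Using the shoelace formula, 2A = |[25·29 − 27·27] + [27·6 − 18·29] + [18·(-35) − 47·6] + [47·(-32) − 39·(-35)] + [39·(-35) − (-46)·(-32)] + [(-46)·7 − (-14)·(-35)] + [(-14)·27 − 25·7]| = 5617, so the area is 2808.5.
Summing gcd(|Δx|,|Δy|) over the edges gives the boundary count: gcd(2,2) + gcd(9,23) + gcd(29,41) + gcd(8,3) + gcd(85,3) + gcd(32,42) + gcd(39,20) = 2+1+1+1+1+2+1 = 9.
Pick's theorem gives I = A − B/2 + 1 = 2808.5 − 9/2 + 1 = 2805.

2805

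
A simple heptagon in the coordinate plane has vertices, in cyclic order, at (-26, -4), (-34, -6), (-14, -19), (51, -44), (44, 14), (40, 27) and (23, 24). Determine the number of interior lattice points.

3150

By the shoelace formula, twice the signed area is |[(-26)·(-6) − (-34)·(-4)] + [(-34)·(-19) − (-14)·(-6)] + [(-14)·(-44) − 51·(-19)] + [51·14 − 44·(-44)] + [44·27 − 40·14] + [40·24 − 23·27] + [23·(-4) − (-26)·24]| = 6316, so the area is 3158.
The number of boundary lattice points is Σ gcd(|Δx|,|Δy|) = gcd(8,2) + gcd(20,13) + gcd(65,25) + gcd(7,58) + gcd(4,13) + gcd(17,3) + gcd(49,28) = 2+1+5+1+1+1+7 = 18.
By Pick's theorem A = I + B/2 − 1, so I = 3158 − 18/2 + 1 = 3150.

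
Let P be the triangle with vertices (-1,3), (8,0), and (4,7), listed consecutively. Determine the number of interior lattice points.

By the shoelace formula, twice the signed area is |((-1)·0 − 8·3) + (8·7 − 4·0) + (4·3 − (-1)·7)| = 51, so the area is 25.5.
The number of boundary lattice points is Σ gcd(|Δx|,|Δy|) = gcd(9,3) + gcd(4,7) + gcd(5,4) = 3+1+1 = 5.
Pick's theorem gives I = A − B/2 + 1 = 25.5 − 5/2 + 1 = 24.

24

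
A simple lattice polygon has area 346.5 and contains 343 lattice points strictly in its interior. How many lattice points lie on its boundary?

Pick's theorem gives A = I + B/2 − 1, so B = 2(A − I + 1) = 2(346.5 − 343 + 1) = 9.

9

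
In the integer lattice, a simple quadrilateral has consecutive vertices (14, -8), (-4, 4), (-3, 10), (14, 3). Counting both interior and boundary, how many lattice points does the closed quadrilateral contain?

164

By the shoelace formula, twice the signed area is |[14·4 − (-4)·(-8)] + [(-4)·10 − (-3)·4] + [(-3)·3 − 14·10] + [14·(-8) − 14·3]| = 307, so the area is 307/2.
The number of boundary lattice points is Σ gcd(|Δx|,|Δy|) = gcd(18,12) + gcd(1,6) + gcd(17,7) + gcd(0,11) = 6+1+1+11 = 19.
Pick's theorem gives I = A − B/2 + 1 = 307/2 − 19/2 + 1 = 145, so the closed region contains I + B = 145 + 19 = 164 lattice points.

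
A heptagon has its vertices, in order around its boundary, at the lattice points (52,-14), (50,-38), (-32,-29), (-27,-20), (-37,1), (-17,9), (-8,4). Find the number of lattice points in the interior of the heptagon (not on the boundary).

2623

By the shoelace formula, twice the signed area is |[52·(-38) − 50·(-14)] + [50·(-29) − (-32)·(-38)] + [(-32)·(-20) − (-27)·(-29)] + [(-27)·1 − (-37)·(-20)] + [(-37)·9 − (-17)·1] + [(-17)·4 − (-8)·9] + [(-8)·(-14) − 52·4]| = 5260, so the area is 2630.
Along each edge there are gcd(|Δx|,|Δy|)+1 lattice points, so counting each shared vertex once the boundary has gcd(2,24) + gcd(82,9) + gcd(5,9) + gcd(10,21) + gcd(20,8) + gcd(9,5) + gcd(60,18) = 2+1+1+1+4+1+6 = 16.
By Pick's theorem A = I + B/2 − 1, so I = 2630 − 16/2 + 1 = 2623.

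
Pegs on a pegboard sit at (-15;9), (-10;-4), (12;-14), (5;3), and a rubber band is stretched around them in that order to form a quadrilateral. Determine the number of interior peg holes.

Using the shoelace formula, 2A = |((-15)·(-4) − (-10)·9) + ((-10)·(-14) − 12·(-4)) + (12·3 − 5·(-14)) + (5·9 − (-15)·3)| = 534, so the area is 267.
Summing gcd(|Δx|,|Δy|) over the edges gives the boundary count: gcd(5,13) + gcd(22,10) + gcd(7,17) + gcd(20,6) = 1+2+1+2 = 6.
By Pick's theorem A = I + B/2 − 1, so I = 267 − 6/2 + 1 = 265.

265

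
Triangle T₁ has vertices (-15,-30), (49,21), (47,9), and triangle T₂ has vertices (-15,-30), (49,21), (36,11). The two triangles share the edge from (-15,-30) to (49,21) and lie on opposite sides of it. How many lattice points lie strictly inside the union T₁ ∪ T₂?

343

The union is the simple quadrilateral with vertices (-15,-30), (47,9), (49,21), (36,11) in order.
By the shoelace formula, twice the signed area is |((-15)·9 − 47·(-30)) + (47·21 − 49·9) + (49·11 − 36·21) + (36·(-30) − (-15)·11)| = 689, so the area is 689/2.
The number of boundary lattice points is Σ gcd(|Δx|,|Δy|) = gcd(62,39) + gcd(2,12) + gcd(13,10) + gcd(51,41) = 1+2+1+1 = 5.
By Pick's theorem I = A − B/2 + 1 = 689/2 − 5/2 + 1 = 343.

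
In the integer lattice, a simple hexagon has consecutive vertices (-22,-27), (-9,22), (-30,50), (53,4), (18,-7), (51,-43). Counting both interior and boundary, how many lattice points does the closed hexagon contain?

3243

The shoelace formula gives twice the area as |((-22)·22 − (-9)·(-27)) + ((-9)·50 − (-30)·22) + ((-30)·4 − 53·50) + (53·(-7) − 18·4) + (18·(-43) − 51·(-7)) + (51·(-27) − (-22)·(-43))| = 6470, so the area is 3235.
Along each edge there are gcd(|Δx|,|Δy|)+1 lattice points, so counting each shared vertex once the boundary has gcd(13,49) + gcd(21,28) + gcd(83,46) + gcd(35,11) + gcd(33,36) + gcd(73,16) = 1+7+1+1+3+1 = 14.
Pick's theorem gives I = A − B/2 + 1 = 3235 − 14/2 + 1 = 3229, so the closed region contains I + B = 3229 + 14 = 3243 lattice points.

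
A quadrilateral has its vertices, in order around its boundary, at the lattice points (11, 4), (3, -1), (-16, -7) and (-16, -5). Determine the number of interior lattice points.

45

Using the shoelace formula, 2A = |(11·(-1) − 3·4) + (3·(-7) − (-16)·(-1)) + ((-16)·(-5) − (-16)·(-7)) + ((-16)·4 − 11·(-5))| = 101, so the area is 101/2.
The number of boundary lattice points is Σ gcd(|Δx|,|Δy|) = gcd(8,5) + gcd(19,6) + gcd(0,2) + gcd(27,9) = 1+1+2+9 = 13.
By Pick's theorem A = I + B/2 − 1, so I = 101/2 − 13/2 + 1 = 45.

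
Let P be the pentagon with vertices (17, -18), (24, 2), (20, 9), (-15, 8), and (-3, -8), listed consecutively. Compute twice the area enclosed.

1271

Using the shoelace formula, 2A = |[17·2 − 24·(-18)] + [24·9 − 20·2] + [20·8 − (-15)·9] + [(-15)·(-8) − (-3)·8] + [(-3)·(-18) − 17·(-8)]| = 1271, so the area is 1271/2.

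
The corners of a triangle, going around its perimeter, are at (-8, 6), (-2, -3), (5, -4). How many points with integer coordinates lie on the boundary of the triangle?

The number of boundary lattice points is Σ gcd(|Δx|,|Δy|) = gcd(6,9) + gcd(7,1) + gcd(13,10) = 3+1+1 = 5.

5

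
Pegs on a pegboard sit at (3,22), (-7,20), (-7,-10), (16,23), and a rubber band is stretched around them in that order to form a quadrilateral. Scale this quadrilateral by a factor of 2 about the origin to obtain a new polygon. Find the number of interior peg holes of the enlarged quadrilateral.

1379

Using the shoelace formula, 2A = |[3·20 − (-7)·22] + [(-7)·(-10) − (-7)·20] + [(-7)·23 − 16·(-10)] + [16·22 − 3·23]| = 706, so the area is 353.
Along each edge there are gcd(|Δx|,|Δy|)+1 lattice points, so counting each shared vertex once the boundary has gcd(10,2) + gcd(0,30) + gcd(23,33) + gcd(13,1) = 2+30+1+1 = 34.
Scaling by 2 multiplies the area by 2² = 4 (so the new area is 1412) and multiplies the boundary lattice-point count by 2, giving 68.
By Pick's theorem, the interior count of the dilated polygon is 1412 − 68/2 + 1 = 1379.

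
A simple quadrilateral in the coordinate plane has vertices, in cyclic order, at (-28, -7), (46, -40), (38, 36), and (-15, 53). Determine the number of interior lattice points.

By the shoelace formula, twice the signed area is |((-28)·(-40) − 46·(-7)) + (46·36 − 38·(-40)) + (38·53 − (-15)·36) + ((-15)·(-7) − (-28)·53)| = 8761, so the area is 4380.5.
Along each edge there are gcd(|Δx|,|Δy|)+1 lattice points, so counting each shared vertex once the boundary has gcd(74,33) + gcd(8,76) + gcd(53,17) + gcd(13,60) = 1+4+1+1 = 7.
By Pick's theorem A = I + B/2 − 1, so I = 4380.5 − 7/2 + 1 = 4378.

4378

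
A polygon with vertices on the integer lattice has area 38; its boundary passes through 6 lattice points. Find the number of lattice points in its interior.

Pick's theorem A = I + B/2 − 1 rearranges to I = A − B/2 + 1 = 38 − 6/2 + 1 = 36.

36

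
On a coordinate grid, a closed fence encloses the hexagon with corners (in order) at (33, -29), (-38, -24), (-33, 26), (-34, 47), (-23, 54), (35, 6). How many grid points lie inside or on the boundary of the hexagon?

The shoelace formula gives twice the area as |(33·(-24) − (-38)·(-29)) + ((-38)·26 − (-33)·(-24)) + ((-33)·47 − (-34)·26) + ((-34)·54 − (-23)·47) + ((-23)·6 − 35·54) + (35·(-29) − 33·6)| = 8337, so the area is 8337/2.
The number of boundary lattice points is Σ gcd(|Δx|,|Δy|) = gcd(71,5) + gcd(5,50) + gcd(1,21) + gcd(11,7) + gcd(58,48) + gcd(2,35) = 1+5+1+1+2+1 = 11.
Pick's theorem gives I = A − B/2 + 1 = 8337/2 − 11/2 + 1 = 4164, so the closed region contains I + B = 4164 + 11 = 4175 lattice points.

4175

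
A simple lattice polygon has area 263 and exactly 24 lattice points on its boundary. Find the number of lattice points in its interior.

252

From Pick's theorem, I = A − B/2 + 1 = 263 − 24/2 + 1 = 252.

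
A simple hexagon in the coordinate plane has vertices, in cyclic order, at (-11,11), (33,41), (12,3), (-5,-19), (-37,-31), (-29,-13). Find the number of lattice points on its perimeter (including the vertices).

16

Along each edge there are gcd(|Δx|,|Δy|)+1 lattice points, so counting each shared vertex once the boundary has gcd(44,30) + gcd(21,38) + gcd(17,22) + gcd(32,12) + gcd(8,18) + gcd(18,24) = 2+1+1+4+2+6 = 16.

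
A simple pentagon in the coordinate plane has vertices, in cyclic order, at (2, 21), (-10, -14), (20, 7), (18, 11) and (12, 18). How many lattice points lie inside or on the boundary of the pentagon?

452

Using the shoelace formula, 2A = |(2·(-14) − (-10)·21) + ((-10)·7 − 20·(-14)) + (20·11 − 18·7) + (18·18 − 12·11) + (12·21 − 2·18)| = 894, so the area is 447.
Along each edge there are gcd(|Δx|,|Δy|)+1 lattice points, so counting each shared vertex once the boundary has gcd(12,35) + gcd(30,21) + gcd(2,4) + gcd(6,7) + gcd(10,3) = 1+3+2+1+1 = 8.
Pick's theorem gives I = A − B/2 + 1 = 447 − 8/2 + 1 = 444, so the closed region contains I + B = 444 + 8 = 452 lattice points.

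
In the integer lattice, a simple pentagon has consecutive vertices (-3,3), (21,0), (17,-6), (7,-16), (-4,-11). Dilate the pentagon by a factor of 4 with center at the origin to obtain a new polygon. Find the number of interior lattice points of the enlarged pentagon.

By the shoelace formula, twice the signed area is |[(-3)·0 − 21·3] + [21·(-6) − 17·0] + [17·(-16) − 7·(-6)] + [7·(-11) − (-4)·(-16)] + [(-4)·3 − (-3)·(-11)]| = 605, so the area is 605/2.
Summing gcd(|Δx|,|Δy|) over the edges gives the boundary count: gcd(24,3) + gcd(4,6) + gcd(10,10) + gcd(11,5) + gcd(1,14) = 3+2+10+1+1 = 17.
Scaling by 4 multiplies the area by 4² = 16 (so the new area is 4840) and multiplies the boundary lattice-point count by 4, giving 68.
By Pick's theorem, the interior count of the dilated polygon is 4840 − 68/2 + 1 = 4807.

4807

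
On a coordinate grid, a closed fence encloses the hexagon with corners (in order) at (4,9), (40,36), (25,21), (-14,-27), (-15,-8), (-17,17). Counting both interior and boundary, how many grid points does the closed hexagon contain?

797

By the shoelace formula, twice the signed area is |[4·36 − 40·9] + [40·21 − 25·36] + [25·(-27) − (-14)·21] + [(-14)·(-8) − (-15)·(-27)] + [(-15)·17 − (-17)·(-8)] + [(-17)·9 − 4·17]| = 1562, so the area is 781.
Along each edge there are gcd(|Δx|,|Δy|)+1 lattice points, so counting each shared vertex once the boundary has gcd(36,27) + gcd(15,15) + gcd(39,48) + gcd(1,19) + gcd(2,25) + gcd(21,8) = 9+15+3+1+1+1 = 30.
Pick's theorem gives I = A − B/2 + 1 = 781 − 30/2 + 1 = 767, so the closed region contains I + B = 767 + 30 = 797 lattice points.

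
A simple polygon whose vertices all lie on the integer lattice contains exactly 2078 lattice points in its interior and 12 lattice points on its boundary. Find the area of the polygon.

By Pick's theorem, A = I + B/2 − 1 = 2078 + 12/2 − 1 = 2083.

2083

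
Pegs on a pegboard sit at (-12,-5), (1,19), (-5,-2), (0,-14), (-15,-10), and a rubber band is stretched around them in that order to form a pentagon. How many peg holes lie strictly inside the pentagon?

155

The shoelace formula gives twice the area as |[(-12)·19 − 1·(-5)] + [1·(-2) − (-5)·19] + [(-5)·(-14) − 0·(-2)] + [0·(-10) − (-15)·(-14)] + [(-15)·(-5) − (-12)·(-10)]| = 315, so the area is 315/2.
Summing gcd(|Δx|,|Δy|) over the edges gives the boundary count: gcd(13,24) + gcd(6,21) + gcd(5,12) + gcd(15,4) + gcd(3,5) = 1+3+1+1+1 = 7.
By Pick's theorem A = I + B/2 − 1, so I = 315/2 − 7/2 + 1 = 155.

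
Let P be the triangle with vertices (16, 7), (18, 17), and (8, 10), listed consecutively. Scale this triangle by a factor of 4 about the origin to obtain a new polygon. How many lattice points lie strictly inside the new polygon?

681

The shoelace formula gives twice the area as |[16·17 − 18·7] + [18·10 − 8·17] + [8·7 − 16·10]| = 86, so the area is 43.
Along each edge there are gcd(|Δx|,|Δy|)+1 lattice points, so counting each shared vertex once the boundary has gcd(2,10) + gcd(10,7) + gcd(8,3) = 2+1+1 = 4.
Scaling by 4 multiplies the area by 4² = 16 (so the new area is 688) and multiplies the boundary lattice-point count by 4, giving 16.
By Pick's theorem, the interior count of the dilated polygon is 688 − 16/2 + 1 = 681.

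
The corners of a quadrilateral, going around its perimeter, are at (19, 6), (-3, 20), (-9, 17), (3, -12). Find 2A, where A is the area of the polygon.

830

By the shoelace formula, twice the signed area is |[19·20 − (-3)·6] + [(-3)·17 − (-9)·20] + [(-9)·(-12) − 3·17] + [3·6 − 19·(-12)]| = 830, so the area is 415.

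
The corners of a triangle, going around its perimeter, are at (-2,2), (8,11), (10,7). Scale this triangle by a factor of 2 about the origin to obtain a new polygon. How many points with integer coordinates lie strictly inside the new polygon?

113

The shoelace formula gives twice the area as |((-2)·11 − 8·2) + (8·7 − 10·11) + (10·2 − (-2)·7)| = 58, so the area is 29.
Summing gcd(|Δx|,|Δy|) over the edges gives the boundary count: gcd(10,9) + gcd(2,4) + gcd(12,5) = 1+2+1 = 4.
Scaling by 2 multiplies the area by 2² = 4 (so the new area is 116) and multiplies the boundary lattice-point count by 2, giving 8.
By Pick's theorem, the interior count of the dilated polygon is 116 − 8/2 + 1 = 113.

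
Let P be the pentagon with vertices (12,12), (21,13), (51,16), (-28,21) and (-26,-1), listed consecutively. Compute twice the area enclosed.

Using the shoelace formula, 2A = |(12·13 − 21·12) + (21·16 − 51·13) + (51·21 − (-28)·16) + ((-28)·(-1) − (-26)·21) + ((-26)·12 − 12·(-1))| = 1370, so the area is 685.

1370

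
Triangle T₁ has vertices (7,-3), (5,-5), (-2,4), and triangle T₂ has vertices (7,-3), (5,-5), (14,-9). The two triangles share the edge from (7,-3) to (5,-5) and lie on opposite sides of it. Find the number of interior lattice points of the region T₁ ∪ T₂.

The union is the simple quadrilateral with vertices (7,-3), (-2,4), (5,-5), (14,-9) in order.
The shoelace formula gives twice the area as |(7·4 − (-2)·(-3)) + ((-2)·(-5) − 5·4) + (5·(-9) − 14·(-5)) + (14·(-3) − 7·(-9))| = 58, so the area is 29.
The number of boundary lattice points is Σ gcd(|Δx|,|Δy|) = gcd(9,7) + gcd(7,9) + gcd(9,4) + gcd(7,6) = 1+1+1+1 = 4.
By Pick's theorem I = A − B/2 + 1 = 29 − 4/2 + 1 = 28.

28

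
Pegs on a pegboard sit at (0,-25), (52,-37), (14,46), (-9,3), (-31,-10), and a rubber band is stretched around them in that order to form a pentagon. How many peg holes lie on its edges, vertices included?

Summing gcd(|Δx|,|Δy|) over the edges gives the boundary count: gcd(52,12) + gcd(38,83) + gcd(23,43) + gcd(22,13) + gcd(31,15) = 4+1+1+1+1 = 8.

8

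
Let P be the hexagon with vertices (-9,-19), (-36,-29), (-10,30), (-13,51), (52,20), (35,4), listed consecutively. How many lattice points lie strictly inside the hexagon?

2970

The shoelace formula gives twice the area as |[(-9)·(-29) − (-36)·(-19)] + [(-36)·30 − (-10)·(-29)] + [(-10)·51 − (-13)·30] + [(-13)·20 − 52·51] + [52·4 − 35·20] + [35·(-19) − (-9)·4]| = 5946, so the area is 2973.
The number of boundary lattice points is Σ gcd(|Δx|,|Δy|) = gcd(27,10) + gcd(26,59) + gcd(3,21) + gcd(65,31) + gcd(17,16) + gcd(44,23) = 1+1+3+1+1+1 = 8.
By Pick's theorem A = I + B/2 − 1, so I = 2973 − 8/2 + 1 = 2970.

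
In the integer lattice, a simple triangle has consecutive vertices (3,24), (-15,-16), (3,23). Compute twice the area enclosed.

18

The shoelace formula gives twice the area as |[3·(-16) − (-15)·24] + [(-15)·23 − 3·(-16)] + [3·24 − 3·23]| = 18, so the area is 9.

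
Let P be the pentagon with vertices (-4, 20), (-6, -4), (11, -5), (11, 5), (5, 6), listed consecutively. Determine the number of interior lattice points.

236

By the shoelace formula, twice the signed area is |[(-4)·(-4) − (-6)·20] + [(-6)·(-5) − 11·(-4)] + [11·5 − 11·(-5)] + [11·6 − 5·5] + [5·20 − (-4)·6]| = 485, so the area is 485/2.
Along each edge there are gcd(|Δx|,|Δy|)+1 lattice points, so counting each shared vertex once the boundary has gcd(2,24) + gcd(17,1) + gcd(0,10) + gcd(6,1) + gcd(9,14) = 2+1+10+1+1 = 15.
By Pick's theorem A = I + B/2 − 1, so I = 485/2 − 15/2 + 1 = 236.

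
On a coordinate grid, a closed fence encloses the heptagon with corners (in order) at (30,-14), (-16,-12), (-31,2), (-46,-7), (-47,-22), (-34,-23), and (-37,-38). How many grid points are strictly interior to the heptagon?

Using the shoelace formula, 2A = |[30·(-12) − (-16)·(-14)] + [(-16)·2 − (-31)·(-12)] + [(-31)·(-7) − (-46)·2] + [(-46)·(-22) − (-47)·(-7)] + [(-47)·(-23) − (-34)·(-22)] + [(-34)·(-38) − (-37)·(-23)] + [(-37)·(-14) − 30·(-38)]| = 2436, so the area is 1218.
The number of boundary lattice points is Σ gcd(|Δx|,|Δy|) = gcd(46,2) + gcd(15,14) + gcd(15,9) + gcd(1,15) + gcd(13,1) + gcd(3,15) + gcd(67,24) = 2+1+3+1+1+3+1 = 12.
Pick's theorem gives I = A − B/2 + 1 = 1218 − 12/2 + 1 = 1213.

1213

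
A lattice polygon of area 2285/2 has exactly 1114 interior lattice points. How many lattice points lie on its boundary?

59

Pick's theorem gives A = I + B/2 − 1, so B = 2(A − I + 1) = 2(2285/2 − 1114 + 1) = 59.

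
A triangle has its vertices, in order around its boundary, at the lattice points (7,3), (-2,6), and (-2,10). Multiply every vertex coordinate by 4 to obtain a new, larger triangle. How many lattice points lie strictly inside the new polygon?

By the shoelace formula, twice the signed area is |(7·6 − (-2)·3) + ((-2)·10 − (-2)·6) + ((-2)·3 − 7·10)| = 36, so the area is 18.
Summing gcd(|Δx|,|Δy|) over the edges gives the boundary count: gcd(9,3) + gcd(0,4) + gcd(9,7) = 3+4+1 = 8.
Scaling by 4 multiplies the area by 4² = 16 (so the new area is 288) and multiplies the boundary lattice-point count by 4, giving 32.
By Pick's theorem, the interior count of the dilated polygon is 288 − 32/2 + 1 = 273.

273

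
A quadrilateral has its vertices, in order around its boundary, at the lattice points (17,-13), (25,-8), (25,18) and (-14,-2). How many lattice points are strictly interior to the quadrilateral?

615

The shoelace formula gives twice the area as |[17·(-8) − 25·(-13)] + [25·18 − 25·(-8)] + [25·(-2) − (-14)·18] + [(-14)·(-13) − 17·(-2)]| = 1257, so the area is 1257/2.
The number of boundary lattice points is Σ gcd(|Δx|,|Δy|) = gcd(8,5) + gcd(0,26) + gcd(39,20) + gcd(31,11) = 1+26+1+1 = 29.
By Pick's theorem A = I + B/2 − 1, so I = 1257/2 − 29/2 + 1 = 615.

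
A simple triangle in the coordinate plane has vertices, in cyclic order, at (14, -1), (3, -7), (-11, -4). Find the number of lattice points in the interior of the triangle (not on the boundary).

By the shoelace formula, twice the signed area is |(14·(-7) − 3·(-1)) + (3·(-4) − (-11)·(-7)) + ((-11)·(-1) − 14·(-4))| = 117, so the area is 117/2.
The number of boundary lattice points is Σ gcd(|Δx|,|Δy|) = gcd(11,6) + gcd(14,3) + gcd(25,3) = 1+1+1 = 3.
By Pick's theorem A = I + B/2 − 1, so I = 117/2 − 3/2 + 1 = 58.

58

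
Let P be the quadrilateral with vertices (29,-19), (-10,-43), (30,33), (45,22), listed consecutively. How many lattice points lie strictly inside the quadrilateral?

Using the shoelace formula, 2A = |(29·(-43) − (-10)·(-19)) + ((-10)·33 − 30·(-43)) + (30·22 − 45·33) + (45·(-19) − 29·22)| = 2795, so the area is 2795/2.
The number of boundary lattice points is Σ gcd(|Δx|,|Δy|) = gcd(39,24) + gcd(40,76) + gcd(15,11) + gcd(16,41) = 3+4+1+1 = 9.
Pick's theorem gives I = A − B/2 + 1 = 2795/2 − 9/2 + 1 = 1394.

1394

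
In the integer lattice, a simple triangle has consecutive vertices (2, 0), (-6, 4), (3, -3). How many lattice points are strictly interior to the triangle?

8

The shoelace formula gives twice the area as |(2·4 − (-6)·0) + ((-6)·(-3) − 3·4) + (3·0 − 2·(-3))| = 20, so the area is 10.
The number of boundary lattice points is Σ gcd(|Δx|,|Δy|) = gcd(8,4) + gcd(9,7) + gcd(1,3) = 4+1+1 = 6.
Pick's theorem gives I = A − B/2 + 1 = 10 − 6/2 + 1 = 8.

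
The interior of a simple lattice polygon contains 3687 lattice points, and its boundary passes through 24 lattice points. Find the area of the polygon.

By Pick's theorem, A = I + B/2 − 1 = 3687 + 24/2 − 1 = 3698.

3698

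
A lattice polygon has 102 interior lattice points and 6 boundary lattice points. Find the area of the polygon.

104

By Pick's theorem, A = I + B/2 − 1 = 102 + 6/2 − 1 = 104.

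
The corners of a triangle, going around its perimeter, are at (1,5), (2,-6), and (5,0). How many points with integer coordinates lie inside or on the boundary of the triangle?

By the shoelace formula, twice the signed area is |(1·(-6) − 2·5) + (2·0 − 5·(-6)) + (5·5 − 1·0)| = 39, so the area is 39/2.
The number of boundary lattice points is Σ gcd(|Δx|,|Δy|) = gcd(1,11) + gcd(3,6) + gcd(4,5) = 1+3+1 = 5.
Pick's theorem gives I = A − B/2 + 1 = 39/2 − 5/2 + 1 = 18, so the closed region contains I + B = 18 + 5 = 23 lattice points.

23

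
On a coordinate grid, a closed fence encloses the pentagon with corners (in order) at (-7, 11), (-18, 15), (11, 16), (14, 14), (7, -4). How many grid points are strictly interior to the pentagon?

266

By the shoelace formula, twice the signed area is |((-7)·15 − (-18)·11) + ((-18)·16 − 11·15) + (11·14 − 14·16) + (14·(-4) − 7·14) + (7·11 − (-7)·(-4))| = 535, so the area is 267.5.
The number of boundary lattice points is Σ gcd(|Δx|,|Δy|) = gcd(11,4) + gcd(29,1) + gcd(3,2) + gcd(7,18) + gcd(14,15) = 1+1+1+1+1 = 5.
By Pick's theorem A = I + B/2 − 1, so I = 267.5 − 5/2 + 1 = 266.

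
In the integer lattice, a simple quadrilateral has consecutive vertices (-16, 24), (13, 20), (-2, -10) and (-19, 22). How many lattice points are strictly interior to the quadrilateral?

522

The shoelace formula gives twice the area as |((-16)·20 − 13·24) + (13·(-10) − (-2)·20) + ((-2)·22 − (-19)·(-10)) + ((-19)·24 − (-16)·22)| = 1060, so the area is 530.
The number of boundary lattice points is Σ gcd(|Δx|,|Δy|) = gcd(29,4) + gcd(15,30) + gcd(17,32) + gcd(3,2) = 1+15+1+1 = 18.
Pick's theorem gives I = A − B/2 + 1 = 530 − 18/2 + 1 = 522.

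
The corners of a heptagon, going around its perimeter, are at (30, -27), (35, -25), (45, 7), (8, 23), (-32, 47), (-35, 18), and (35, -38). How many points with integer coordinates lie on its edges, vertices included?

Summing gcd(|Δx|,|Δy|) over the edges gives the boundary count: gcd(5,2) + gcd(10,32) + gcd(37,16) + gcd(40,24) + gcd(3,29) + gcd(70,56) + gcd(5,11) = 1+2+1+8+1+14+1 = 28.

28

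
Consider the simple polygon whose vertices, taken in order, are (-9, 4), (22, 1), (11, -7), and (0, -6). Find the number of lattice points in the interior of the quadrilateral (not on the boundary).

By the shoelace formula, twice the signed area is |((-9)·1 − 22·4) + (22·(-7) − 11·1) + (11·(-6) − 0·(-7)) + (0·4 − (-9)·(-6))| = 382, so the area is 191.
Summing gcd(|Δx|,|Δy|) over the edges gives the boundary count: gcd(31,3) + gcd(11,8) + gcd(11,1) + gcd(9,10) = 1+1+1+1 = 4.
Pick's theorem gives I = A − B/2 + 1 = 191 − 4/2 + 1 = 190.

190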